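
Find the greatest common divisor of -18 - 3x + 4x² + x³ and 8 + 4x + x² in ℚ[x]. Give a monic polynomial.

1

Apply the Euclidean algorithm:
  x³ + 4x² - 3x - 18 = (x)(x² + 4x + 8) + (-11x - 18)
  x² + 4x + 8 = (-(1/11)x - 26/121)(-11x - 18) + (500/121)
  -11x - 18 = (-(1331/500)x - 1089/250)(500/121) + (0)
The last nonzero remainder is the constant 500/121, so the polynomials are coprime and gcd = 1.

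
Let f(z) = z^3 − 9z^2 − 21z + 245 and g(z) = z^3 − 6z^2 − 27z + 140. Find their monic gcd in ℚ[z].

Euclidean algorithm in ℚ[z]:
  z^3 − 9z^2 − 21z + 245 = (z^3 − 6z^2 − 27z + 140) + (−3z^2 + 6z + 105)
  z^3 − 6z^2 − 27z + 140 = (−(1/3)z + 4/3)(−3z^2 + 6z + 105) + (0)
Last nonzero remainder: −3z^2 + 6z + 105. Dividing through by −3 gives the monic gcd z^2 − 2z − 35.

z^2 − 2z − 35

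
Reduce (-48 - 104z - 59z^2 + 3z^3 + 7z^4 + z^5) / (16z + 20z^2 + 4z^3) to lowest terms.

Euclidean algorithm in ℚ[z]:
  z^5 + 7z^4 + 3z^3 - 59z^2 - 104z - 48 = ((1/4)z^2 + (1/2)z - 11/4)(4z^3 + 20z^2 + 16z) + (-12z^2 - 60z - 48)
  4z^3 + 20z^2 + 16z = (-(1/3)z)(-12z^2 - 60z - 48) + (0)
Last nonzero remainder: -12z^2 - 60z - 48. Dividing through by -12 gives the monic gcd z^2 + 5z + 4.
Cancel z^2 + 5z + 4 from numerator and denominator to get the reduced form.

(-12 - 11z + 2z^2 + z^3)/(4z)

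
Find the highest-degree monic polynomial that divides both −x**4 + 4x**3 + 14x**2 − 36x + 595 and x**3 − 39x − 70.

x**2 − 2x − 35

Euclidean algorithm in ℚ[x]:
  −x**4 + 4x**3 + 14x**2 − 36x + 595 = (−x + 4)(x**3 − 39x − 70) + (−25x**2 + 50x + 875)
  x**3 − 39x − 70 = (−(1/25)x − 2/25)(−25x**2 + 50x + 875) + (0)
Last nonzero remainder: −25x**2 + 50x + 875. Dividing through by −25 gives the monic gcd x**2 − 2x − 35.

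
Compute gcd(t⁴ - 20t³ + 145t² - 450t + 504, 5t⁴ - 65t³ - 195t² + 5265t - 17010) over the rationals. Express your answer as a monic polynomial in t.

t² - 13t + 42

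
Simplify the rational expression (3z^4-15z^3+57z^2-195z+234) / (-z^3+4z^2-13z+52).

(-3z^2+15z-18)/(z-4)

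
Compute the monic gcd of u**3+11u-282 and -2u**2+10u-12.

1

Apply the Euclidean algorithm:
  u**3+11u-282 = (-(1/2)u-5/2)(-2u**2+10u-12) + (30u-312)
  -2u**2+10u-12 = (-(1/15)u-9/25)(30u-312) + (-3108/25)
  30u-312 = (-(125/518)u+650/259)(-3108/25) + (0)
The last nonzero remainder is the constant -3108/25, so the polynomials are coprime and gcd = 1.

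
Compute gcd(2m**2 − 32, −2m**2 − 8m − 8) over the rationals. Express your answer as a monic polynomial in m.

Repeated division with remainder:
  2m**2 − 32 = (−1)(−2m**2 − 8m − 8) + (−8m − 40)
  −2m**2 − 8m − 8 = ((1/4)m − 1/4)(−8m − 40) + (−18)
  −8m − 40 = ((4/9)m + 20/9)(−18) + (0)
The last nonzero remainder is the constant −18, so the polynomials are coprime and gcd = 1.

1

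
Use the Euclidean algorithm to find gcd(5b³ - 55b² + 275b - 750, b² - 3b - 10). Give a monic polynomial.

1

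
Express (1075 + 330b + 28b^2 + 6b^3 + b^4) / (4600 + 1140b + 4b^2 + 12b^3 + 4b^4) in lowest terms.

Apply the Euclidean algorithm:
  b^4 + 6b^3 + 28b^2 + 330b + 1075 = (1/4)(4b^4 + 12b^3 + 4b^2 + 1140b + 4600) + (3b^3 + 27b^2 + 45b - 75)
  4b^4 + 12b^3 + 4b^2 + 1140b + 4600 = ((4/3)b - 8)(3b^3 + 27b^2 + 45b - 75) + (160b^2 + 1600b + 4000)
  3b^3 + 27b^2 + 45b - 75 = ((3/160)b - 3/160)(160b^2 + 1600b + 4000) + (0)
Last nonzero remainder: 160b^2 + 1600b + 4000. Dividing through by 160 gives the monic gcd b^2 + 10b + 25.
Cancel b^2 + 10b + 25 from numerator and denominator to get the reduced form.

(43 - 4b + b^2)/(184 - 28b + 4b^2)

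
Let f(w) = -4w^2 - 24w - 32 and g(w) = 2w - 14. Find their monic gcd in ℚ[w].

Euclidean algorithm in ℚ[w]:
  -4w^2 - 24w - 32 = (-2w - 26)(2w - 14) + (-396)
  2w - 14 = (-(1/198)w + 7/198)(-396) + (0)
The last nonzero remainder is the constant -396, so the polynomials are coprime and gcd = 1.

1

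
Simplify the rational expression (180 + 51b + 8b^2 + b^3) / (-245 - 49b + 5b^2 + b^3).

By polynomial division,
  b^3 + 8b^2 + 51b + 180 = (b^3 + 5b^2 - 49b - 245) + (3b^2 + 100b + 425)
  b^3 + 5b^2 - 49b - 245 = ((1/3)b - 85/9)(3b^2 + 100b + 425) + ((6784/9)b + 33920/9)
  3b^2 + 100b + 425 = ((27/6784)b + 765/6784)((6784/9)b + 33920/9) + (0)
Last nonzero remainder: (6784/9)b + 33920/9. Dividing through by 6784/9 gives the monic gcd b + 5.
Cancel b + 5 from numerator and denominator to get the reduced form.

(36 + 3b + b^2)/(-49 + b^2)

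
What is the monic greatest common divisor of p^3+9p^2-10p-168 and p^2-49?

p+7

Repeated division with remainder:
  p^3+9p^2-10p-168 = (p+9)(p^2-49) + (39p+273)
  p^2-49 = ((1/39)p-7/39)(39p+273) + (0)
Last nonzero remainder: 39p+273. Dividing through by 39 gives the monic gcd p+7.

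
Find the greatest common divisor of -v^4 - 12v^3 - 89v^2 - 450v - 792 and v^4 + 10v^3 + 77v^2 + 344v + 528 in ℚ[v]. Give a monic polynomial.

Apply the Euclidean algorithm:
  -v^4 - 12v^3 - 89v^2 - 450v - 792 = (-1)(v^4 + 10v^3 + 77v^2 + 344v + 528) + (-2v^3 - 12v^2 - 106v - 264)
  v^4 + 10v^3 + 77v^2 + 344v + 528 = (-(1/2)v - 2)(-2v^3 - 12v^2 - 106v - 264) + (0)
Last nonzero remainder: -2v^3 - 12v^2 - 106v - 264. Dividing through by -2 gives the monic gcd v^3 + 6v^2 + 53v + 132.

v^3 + 6v^2 + 53v + 132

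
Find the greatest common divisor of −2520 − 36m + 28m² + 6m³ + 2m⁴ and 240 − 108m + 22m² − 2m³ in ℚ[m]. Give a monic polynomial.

−5 + m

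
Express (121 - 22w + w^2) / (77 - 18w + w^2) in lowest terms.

(-11 + w)/(-7 + w)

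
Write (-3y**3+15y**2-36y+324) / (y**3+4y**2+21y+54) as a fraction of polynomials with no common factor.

By polynomial division,
  -3y**3+15y**2-36y+324 = (-3)(y**3+4y**2+21y+54) + (27y**2+27y+486)
  y**3+4y**2+21y+54 = ((1/27)y+1/9)(27y**2+27y+486) + (0)
Last nonzero remainder: 27y**2+27y+486. Dividing through by 27 gives the monic gcd y**2+y+18.
Cancel y**2+y+18 from numerator and denominator to get the reduced form.

(-3y+18)/(y+3)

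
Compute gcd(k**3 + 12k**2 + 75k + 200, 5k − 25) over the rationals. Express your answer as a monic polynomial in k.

Euclidean algorithm in ℚ[k]:
  k**3 + 12k**2 + 75k + 200 = ((1/5)k**2 + (17/5)k + 32)(5k − 25) + (1000)
  5k − 25 = ((1/200)k − 1/40)(1000) + (0)
The last nonzero remainder is the constant 1000, so the polynomials are coprime and gcd = 1.

1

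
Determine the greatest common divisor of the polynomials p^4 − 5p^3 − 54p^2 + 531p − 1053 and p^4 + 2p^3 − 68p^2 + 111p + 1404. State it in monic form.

p^3 − 2p^2 − 60p + 351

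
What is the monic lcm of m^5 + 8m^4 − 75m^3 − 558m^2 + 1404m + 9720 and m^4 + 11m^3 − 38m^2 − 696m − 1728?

Apply the Euclidean algorithm:
  m^5 + 8m^4 − 75m^3 − 558m^2 + 1404m + 9720 = (m − 3)(m^4 + 11m^3 − 38m^2 − 696m − 1728) + (−4m^3 + 24m^2 + 1044m + 4536)
  m^4 + 11m^3 − 38m^2 − 696m − 1728 = (−(1/4)m − 17/4)(−4m^3 + 24m^2 + 1044m + 4536) + (325m^2 + 4875m + 17550)
  −4m^3 + 24m^2 + 1044m + 4536 = (−(4/325)m + 84/325)(325m^2 + 4875m + 17550) + (0)
Last nonzero remainder: 325m^2 + 4875m + 17550. Dividing through by 325 gives the monic gcd m^2 + 15m + 54.
Then lcm(f, g) = f·g / gcd(f, g); expanding and making the result monic gives the answer.

m^7 + 4m^6 − 139m^5 − 514m^4 + 6036m^3 + 21960m^2 − 83808m − 311040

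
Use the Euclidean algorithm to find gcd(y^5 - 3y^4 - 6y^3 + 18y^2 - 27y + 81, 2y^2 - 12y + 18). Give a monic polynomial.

By polynomial division,
  y^5 - 3y^4 - 6y^3 + 18y^2 - 27y + 81 = ((1/2)y^3 + (3/2)y^2 + (3/2)y + 9/2)(2y^2 - 12y + 18) + (0)
Last nonzero remainder: 2y^2 - 12y + 18. Dividing through by 2 gives the monic gcd y^2 - 6y + 9.

y^2 - 6y + 9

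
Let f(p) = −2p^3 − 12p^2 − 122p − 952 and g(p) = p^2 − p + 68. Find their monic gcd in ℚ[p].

Euclidean algorithm in ℚ[p]:
  −2p^3 − 12p^2 − 122p − 952 = (−2p − 14)(p^2 − p + 68) + (0)
The last nonzero remainder p^2 − p + 68 is already monic.

p^2 − p + 68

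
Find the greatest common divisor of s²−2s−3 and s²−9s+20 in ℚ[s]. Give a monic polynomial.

1

Apply the Euclidean algorithm:
  s²−2s−3 = (s²−9s+20) + (7s−23)
  s²−9s+20 = ((1/7)s−40/49)(7s−23) + (60/49)
  7s−23 = ((343/60)s−1127/60)(60/49) + (0)
The last nonzero remainder is the constant 60/49, so the polynomials are coprime and gcd = 1.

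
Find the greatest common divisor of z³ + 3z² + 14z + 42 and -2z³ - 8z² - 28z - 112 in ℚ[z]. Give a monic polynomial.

Apply the Euclidean algorithm:
  z³ + 3z² + 14z + 42 = (-1/2)(-2z³ - 8z² - 28z - 112) + (-z² - 14)
  -2z³ - 8z² - 28z - 112 = (2z + 8)(-z² - 14) + (0)
Last nonzero remainder: -z² - 14. Dividing through by -1 gives the monic gcd z² + 14.

z² + 14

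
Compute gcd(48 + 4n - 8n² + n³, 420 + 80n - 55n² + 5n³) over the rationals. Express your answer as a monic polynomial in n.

Repeated division with remainder:
  n³ - 8n² + 4n + 48 = (1/5)(5n³ - 55n² + 80n + 420) + (3n² - 12n - 36)
  5n³ - 55n² + 80n + 420 = ((5/3)n - 35/3)(3n² - 12n - 36) + (0)
Last nonzero remainder: 3n² - 12n - 36. Dividing through by 3 gives the monic gcd n² - 4n - 12.

-12 - 4n + n²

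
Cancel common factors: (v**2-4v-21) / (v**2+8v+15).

Apply the Euclidean algorithm:
  v**2-4v-21 = (v**2+8v+15) + (-12v-36)
  v**2+8v+15 = (-(1/12)v-5/12)(-12v-36) + (0)
Last nonzero remainder: -12v-36. Dividing through by -12 gives the monic gcd v+3.
Cancel v+3 from numerator and denominator to get the reduced form.

(v-7)/(v+5)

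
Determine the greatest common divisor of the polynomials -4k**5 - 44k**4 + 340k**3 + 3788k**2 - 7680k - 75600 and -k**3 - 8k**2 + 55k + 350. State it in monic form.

k**3 + 8k**2 - 55k - 350

Repeated division with remainder:
  -4k**5 - 44k**4 + 340k**3 + 3788k**2 - 7680k - 75600 = (4k**2 + 12k - 216)(-k**3 - 8k**2 + 55k + 350) + (0)
Last nonzero remainder: -k**3 - 8k**2 + 55k + 350. Dividing through by -1 gives the monic gcd k**3 + 8k**2 - 55k - 350.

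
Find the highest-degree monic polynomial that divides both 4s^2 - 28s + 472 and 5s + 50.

Apply the Euclidean algorithm:
  4s^2 - 28s + 472 = ((4/5)s - 68/5)(5s + 50) + (1152)
  5s + 50 = ((5/1152)s + 25/576)(1152) + (0)
The last nonzero remainder is the constant 1152, so the polynomials are coprime and gcd = 1.

1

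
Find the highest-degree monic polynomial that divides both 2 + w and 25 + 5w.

Repeated division with remainder:
  w + 2 = (1/5)(5w + 25) + (-3)
  5w + 25 = (-(5/3)w - 25/3)(-3) + (0)
The last nonzero remainder is the constant -3, so the polynomials are coprime and gcd = 1.

1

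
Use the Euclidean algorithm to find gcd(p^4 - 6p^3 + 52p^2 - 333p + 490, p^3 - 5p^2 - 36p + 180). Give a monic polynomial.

Repeated division with remainder:
  p^4 - 6p^3 + 52p^2 - 333p + 490 = (p - 1)(p^3 - 5p^2 - 36p + 180) + (83p^2 - 549p + 670)
  p^3 - 5p^2 - 36p + 180 = ((1/83)p + 134/6889)(83p^2 - 549p + 670) + (-(230048/6889)p + 1150240/6889)
  83p^2 - 549p + 670 = (-(571787/230048)p + 461563/115024)(-(230048/6889)p + 1150240/6889) + (0)
Last nonzero remainder: -(230048/6889)p + 1150240/6889. Dividing through by -230048/6889 gives the monic gcd p - 5.

p - 5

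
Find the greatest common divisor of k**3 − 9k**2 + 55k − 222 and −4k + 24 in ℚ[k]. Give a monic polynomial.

Repeated division with remainder:
  k**3 − 9k**2 + 55k − 222 = (−(1/4)k**2 + (3/4)k − 37/4)(−4k + 24) + (0)
Last nonzero remainder: −4k + 24. Dividing through by −4 gives the monic gcd k − 6.

k − 6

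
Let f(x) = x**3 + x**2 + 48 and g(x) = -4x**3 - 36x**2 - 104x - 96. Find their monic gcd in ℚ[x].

Euclidean algorithm in ℚ[x]:
  x**3 + x**2 + 48 = (-1/4)(-4x**3 - 36x**2 - 104x - 96) + (-8x**2 - 26x + 24)
  -4x**3 - 36x**2 - 104x - 96 = ((1/2)x + 23/8)(-8x**2 - 26x + 24) + (-(165/4)x - 165)
  -8x**2 - 26x + 24 = ((32/165)x - 8/55)(-(165/4)x - 165) + (0)
Last nonzero remainder: -(165/4)x - 165. Dividing through by -165/4 gives the monic gcd x + 4.

x + 4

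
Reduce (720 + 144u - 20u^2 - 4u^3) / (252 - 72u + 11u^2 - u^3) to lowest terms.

Apply the Euclidean algorithm:
  -4u^3 - 20u^2 + 144u + 720 = (4)(-u^3 + 11u^2 - 72u + 252) + (-64u^2 + 432u - 288)
  -u^3 + 11u^2 - 72u + 252 = ((1/64)u - 17/256)(-64u^2 + 432u - 288) + (-(621/16)u + 1863/8)
  -64u^2 + 432u - 288 = ((1024/621)u - 256/207)(-(621/16)u + 1863/8) + (0)
Last nonzero remainder: -(621/16)u + 1863/8. Dividing through by -621/16 gives the monic gcd u - 6.
Cancel u - 6 from numerator and denominator to get the reduced form.

(120 + 44u + 4u^2)/(42 - 5u + u^2)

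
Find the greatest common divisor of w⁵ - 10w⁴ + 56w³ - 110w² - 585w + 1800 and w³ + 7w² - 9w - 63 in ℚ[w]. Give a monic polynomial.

Euclidean algorithm in ℚ[w]:
  w⁵ - 10w⁴ + 56w³ - 110w² - 585w + 1800 = (w² - 17w + 184)(w³ + 7w² - 9w - 63) + (-1488w² + 13392)
  w³ + 7w² - 9w - 63 = (-(1/1488)w - 7/1488)(-1488w² + 13392) + (0)
Last nonzero remainder: -1488w² + 13392. Dividing through by -1488 gives the monic gcd w² - 9.

w² - 9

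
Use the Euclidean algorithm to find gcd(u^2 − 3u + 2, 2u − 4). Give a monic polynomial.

u − 2

Euclidean algorithm in ℚ[u]:
  u^2 − 3u + 2 = ((1/2)u − 1/2)(2u − 4) + (0)
Last nonzero remainder: 2u − 4. Dividing through by 2 gives the monic gcd u − 2.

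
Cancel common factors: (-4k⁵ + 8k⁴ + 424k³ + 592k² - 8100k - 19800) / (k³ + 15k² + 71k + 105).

Repeated division with remainder:
  -4k⁵ + 8k⁴ + 424k³ + 592k² - 8100k - 19800 = (-4k² + 68k - 312)(k³ + 15k² + 71k + 105) + (864k² + 6912k + 12960)
  k³ + 15k² + 71k + 105 = ((1/864)k + 7/864)(864k² + 6912k + 12960) + (0)
Last nonzero remainder: 864k² + 6912k + 12960. Dividing through by 864 gives the monic gcd k² + 8k + 15.
Cancel k² + 8k + 15 from numerator and denominator to get the reduced form.

(-4k³ + 40k² + 164k - 1320)/(k + 7)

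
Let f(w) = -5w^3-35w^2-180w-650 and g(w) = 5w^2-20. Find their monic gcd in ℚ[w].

1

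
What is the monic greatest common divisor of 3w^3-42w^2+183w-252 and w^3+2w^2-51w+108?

Apply the Euclidean algorithm:
  3w^3-42w^2+183w-252 = (3)(w^3+2w^2-51w+108) + (-48w^2+336w-576)
  w^3+2w^2-51w+108 = (-(1/48)w-3/16)(-48w^2+336w-576) + (0)
Last nonzero remainder: -48w^2+336w-576. Dividing through by -48 gives the monic gcd w^2-7w+12.

w^2-7w+12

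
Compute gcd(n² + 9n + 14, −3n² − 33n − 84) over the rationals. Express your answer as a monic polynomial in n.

Apply the Euclidean algorithm:
  n² + 9n + 14 = (−1/3)(−3n² − 33n − 84) + (−2n − 14)
  −3n² − 33n − 84 = ((3/2)n + 6)(−2n − 14) + (0)
Last nonzero remainder: −2n − 14. Dividing through by −2 gives the monic gcd n + 7.

n + 7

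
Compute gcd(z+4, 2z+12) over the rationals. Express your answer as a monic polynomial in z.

Repeated division with remainder:
  z+4 = (1/2)(2z+12) + (-2)
  2z+12 = (-z-6)(-2) + (0)
The last nonzero remainder is the constant -2, so the polynomials are coprime and gcd = 1.

1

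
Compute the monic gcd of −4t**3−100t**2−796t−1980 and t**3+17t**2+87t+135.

t**2+14t+45

Apply the Euclidean algorithm:
  −4t**3−100t**2−796t−1980 = (−4)(t**3+17t**2+87t+135) + (−32t**2−448t−1440)
  t**3+17t**2+87t+135 = (−(1/32)t−3/32)(−32t**2−448t−1440) + (0)
Last nonzero remainder: −32t**2−448t−1440. Dividing through by −32 gives the monic gcd t**2+14t+45.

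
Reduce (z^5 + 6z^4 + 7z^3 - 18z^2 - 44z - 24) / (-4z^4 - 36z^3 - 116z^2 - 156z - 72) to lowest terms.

(-z^2 + 4)/(4z + 12)

Apply the Euclidean algorithm:
  z^5 + 6z^4 + 7z^3 - 18z^2 - 44z - 24 = (-(1/4)z + 3/4)(-4z^4 - 36z^3 - 116z^2 - 156z - 72) + (5z^3 + 30z^2 + 55z + 30)
  -4z^4 - 36z^3 - 116z^2 - 156z - 72 = (-(4/5)z - 12/5)(5z^3 + 30z^2 + 55z + 30) + (0)
Last nonzero remainder: 5z^3 + 30z^2 + 55z + 30. Dividing through by 5 gives the monic gcd z^3 + 6z^2 + 11z + 6.
Cancel z^3 + 6z^2 + 11z + 6 from numerator and denominator to get the reduced form.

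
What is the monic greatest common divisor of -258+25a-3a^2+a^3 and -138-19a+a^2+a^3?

-6+a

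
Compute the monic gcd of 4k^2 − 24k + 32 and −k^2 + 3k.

1

Euclidean algorithm in ℚ[k]:
  4k^2 − 24k + 32 = (−4)(−k^2 + 3k) + (−12k + 32)
  −k^2 + 3k = ((1/12)k − 1/36)(−12k + 32) + (8/9)
  −12k + 32 = (−(27/2)k + 36)(8/9) + (0)
The last nonzero remainder is the constant 8/9, so the polynomials are coprime and gcd = 1.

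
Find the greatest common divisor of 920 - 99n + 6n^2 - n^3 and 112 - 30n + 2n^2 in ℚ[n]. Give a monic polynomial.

-8 + n

Euclidean algorithm in ℚ[n]:
  -n^3 + 6n^2 - 99n + 920 = (-(1/2)n - 9/2)(2n^2 - 30n + 112) + (-178n + 1424)
  2n^2 - 30n + 112 = (-(1/89)n + 7/89)(-178n + 1424) + (0)
Last nonzero remainder: -178n + 1424. Dividing through by -178 gives the monic gcd n - 8.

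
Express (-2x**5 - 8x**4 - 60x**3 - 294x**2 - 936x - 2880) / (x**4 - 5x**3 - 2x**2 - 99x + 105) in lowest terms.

(-2x**3 - 2x**2 - 24x - 192)/(x**2 - 8x + 7)

Apply the Euclidean algorithm:
  -2x**5 - 8x**4 - 60x**3 - 294x**2 - 936x - 2880 = (-2x - 18)(x**4 - 5x**3 - 2x**2 - 99x + 105) + (-154x**3 - 528x**2 - 2508x - 990)
  x**4 - 5x**3 - 2x**2 - 99x + 105 = (-(1/154)x + 59/1078)(-154x**3 - 528x**2 - 2508x - 990) + ((520/49)x**2 + (1560/49)x + 7800/49)
  -154x**3 - 528x**2 - 2508x - 990 = (-(3773/260)x - 1617/260)((520/49)x**2 + (1560/49)x + 7800/49) + (0)
Last nonzero remainder: (520/49)x**2 + (1560/49)x + 7800/49. Dividing through by 520/49 gives the monic gcd x**2 + 3x + 15.
Cancel x**2 + 3x + 15 from numerator and denominator to get the reduced form.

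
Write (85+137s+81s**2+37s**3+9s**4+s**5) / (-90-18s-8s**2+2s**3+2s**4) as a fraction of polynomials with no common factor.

Euclidean algorithm in ℚ[s]:
  s**5+9s**4+37s**3+81s**2+137s+85 = ((1/2)s+4)(2s**4+2s**3-8s**2-18s-90) + (33s**3+122s**2+254s+445)
  2s**4+2s**3-8s**2-18s-90 = ((2/33)s-178/1089)(33s**3+122s**2+254s+445) + (-(3760/1089)s**2-(3760/1089)s-18800/1089)
  33s**3+122s**2+254s+445 = (-(35937/3760)s-96921/3760)(-(3760/1089)s**2-(3760/1089)s-18800/1089) + (0)
Last nonzero remainder: -(3760/1089)s**2-(3760/1089)s-18800/1089. Dividing through by -3760/1089 gives the monic gcd s**2+s+5.
Cancel s**2+s+5 from numerator and denominator to get the reduced form.

(17+24s+8s**2+s**3)/(-18+2s**2)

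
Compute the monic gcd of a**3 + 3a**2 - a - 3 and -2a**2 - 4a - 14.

Apply the Euclidean algorithm:
  a**3 + 3a**2 - a - 3 = (-(1/2)a - 1/2)(-2a**2 - 4a - 14) + (-10a - 10)
  -2a**2 - 4a - 14 = ((1/5)a + 1/5)(-10a - 10) + (-12)
  -10a - 10 = ((5/6)a + 5/6)(-12) + (0)
The last nonzero remainder is the constant -12, so the polynomials are coprime and gcd = 1.

1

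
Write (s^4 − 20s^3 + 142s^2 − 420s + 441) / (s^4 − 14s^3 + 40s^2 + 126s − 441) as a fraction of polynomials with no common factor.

Repeated division with remainder:
  s^4 − 20s^3 + 142s^2 − 420s + 441 = (s^4 − 14s^3 + 40s^2 + 126s − 441) + (−6s^3 + 102s^2 − 546s + 882)
  s^4 − 14s^3 + 40s^2 + 126s − 441 = (−(1/6)s − 1/2)(−6s^3 + 102s^2 − 546s + 882) + (0)
Last nonzero remainder: −6s^3 + 102s^2 − 546s + 882. Dividing through by −6 gives the monic gcd s^3 − 17s^2 + 91s − 147.
Cancel s^3 − 17s^2 + 91s − 147 from numerator and denominator to get the reduced form.

(s − 3)/(s + 3)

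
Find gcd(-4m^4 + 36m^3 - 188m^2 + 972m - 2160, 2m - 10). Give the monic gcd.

m - 5

By polynomial division,
  -4m^4 + 36m^3 - 188m^2 + 972m - 2160 = (-2m^3 + 8m^2 - 54m + 216)(2m - 10) + (0)
Last nonzero remainder: 2m - 10. Dividing through by 2 gives the monic gcd m - 5.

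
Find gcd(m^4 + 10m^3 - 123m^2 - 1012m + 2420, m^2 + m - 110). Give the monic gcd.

Repeated division with remainder:
  m^4 + 10m^3 - 123m^2 - 1012m + 2420 = (m^2 + 9m - 22)(m^2 + m - 110) + (0)
The last nonzero remainder m^2 + m - 110 is already monic.

m^2 + m - 110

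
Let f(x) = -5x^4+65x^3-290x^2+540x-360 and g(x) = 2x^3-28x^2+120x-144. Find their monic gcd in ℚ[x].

x^2-8x+12

Repeated division with remainder:
  -5x^4+65x^3-290x^2+540x-360 = (-(5/2)x-5/2)(2x^3-28x^2+120x-144) + (-60x^2+480x-720)
  2x^3-28x^2+120x-144 = (-(1/30)x+1/5)(-60x^2+480x-720) + (0)
Last nonzero remainder: -60x^2+480x-720. Dividing through by -60 gives the monic gcd x^2-8x+12.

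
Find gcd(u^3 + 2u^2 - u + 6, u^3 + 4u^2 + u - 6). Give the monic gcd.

u + 3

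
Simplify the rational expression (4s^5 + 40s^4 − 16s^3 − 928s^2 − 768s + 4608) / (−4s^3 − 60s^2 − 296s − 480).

By polynomial division,
  4s^5 + 40s^4 − 16s^3 − 928s^2 − 768s + 4608 = (−s^2 + 5s + 3)(−4s^3 − 60s^2 − 296s − 480) + (252s^2 + 2520s + 6048)
  −4s^3 − 60s^2 − 296s − 480 = (−(1/63)s − 5/63)(252s^2 + 2520s + 6048) + (0)
Last nonzero remainder: 252s^2 + 2520s + 6048. Dividing through by 252 gives the monic gcd s^2 + 10s + 24.
Cancel s^2 + 10s + 24 from numerator and denominator to get the reduced form.

(−s^3 + 28s − 48)/(s + 5)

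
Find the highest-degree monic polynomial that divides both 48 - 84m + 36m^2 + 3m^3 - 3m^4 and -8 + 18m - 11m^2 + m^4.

8 - 10m + m^2 + m^3

Euclidean algorithm in ℚ[m]:
  -3m^4 + 3m^3 + 36m^2 - 84m + 48 = (-3)(m^4 - 11m^2 + 18m - 8) + (3m^3 + 3m^2 - 30m + 24)
  m^4 - 11m^2 + 18m - 8 = ((1/3)m - 1/3)(3m^3 + 3m^2 - 30m + 24) + (0)
Last nonzero remainder: 3m^3 + 3m^2 - 30m + 24. Dividing through by 3 gives the monic gcd m^3 + m^2 - 10m + 8.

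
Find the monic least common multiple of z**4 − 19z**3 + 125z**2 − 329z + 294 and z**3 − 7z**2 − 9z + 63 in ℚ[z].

z**5 − 16z**4 + 68z**3 + 46z**2 − 693z + 882

Euclidean algorithm in ℚ[z]:
  z**4 − 19z**3 + 125z**2 − 329z + 294 = (z − 12)(z**3 − 7z**2 − 9z + 63) + (50z**2 − 500z + 1050)
  z**3 − 7z**2 − 9z + 63 = ((1/50)z + 3/50)(50z**2 − 500z + 1050) + (0)
Last nonzero remainder: 50z**2 − 500z + 1050. Dividing through by 50 gives the monic gcd z**2 − 10z + 21.
Then lcm(f, g) = f·g / gcd(f, g); expanding and making the result monic gives the answer.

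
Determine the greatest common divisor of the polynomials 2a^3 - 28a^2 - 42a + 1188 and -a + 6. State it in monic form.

Euclidean algorithm in ℚ[a]:
  2a^3 - 28a^2 - 42a + 1188 = (-2a^2 + 16a + 138)(-a + 6) + (360)
  -a + 6 = (-(1/360)a + 1/60)(360) + (0)
The last nonzero remainder is the constant 360, so the polynomials are coprime and gcd = 1.

1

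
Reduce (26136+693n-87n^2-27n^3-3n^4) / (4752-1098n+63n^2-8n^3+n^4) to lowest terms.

(-33-3n)/(-6+n)

Euclidean algorithm in ℚ[n]:
  -3n^4-27n^3-87n^2+693n+26136 = (-3)(n^4-8n^3+63n^2-1098n+4752) + (-51n^3+102n^2-2601n+40392)
  n^4-8n^3+63n^2-1098n+4752 = (-(1/51)n+2/17)(-51n^3+102n^2-2601n+40392) + (0)
Last nonzero remainder: -51n^3+102n^2-2601n+40392. Dividing through by -51 gives the monic gcd n^3-2n^2+51n-792.
Cancel n^3-2n^2+51n-792 from numerator and denominator to get the reduced form.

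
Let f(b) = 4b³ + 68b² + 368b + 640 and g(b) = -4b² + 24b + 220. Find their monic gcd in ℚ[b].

b + 5

Euclidean algorithm in ℚ[b]:
  4b³ + 68b² + 368b + 640 = (-b - 23)(-4b² + 24b + 220) + (1140b + 5700)
  -4b² + 24b + 220 = (-(1/285)b + 11/285)(1140b + 5700) + (0)
Last nonzero remainder: 1140b + 5700. Dividing through by 1140 gives the monic gcd b + 5.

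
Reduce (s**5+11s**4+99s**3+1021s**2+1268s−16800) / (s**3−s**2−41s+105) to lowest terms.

(s**3+7s**2+92s+800)/(s−5)

By polynomial division,
  s**5+11s**4+99s**3+1021s**2+1268s−16800 = (s**2+12s+152)(s**3−s**2−41s+105) + (1560s**2+6240s−32760)
  s**3−s**2−41s+105 = ((1/1560)s−1/312)(1560s**2+6240s−32760) + (0)
Last nonzero remainder: 1560s**2+6240s−32760. Dividing through by 1560 gives the monic gcd s**2+4s−21.
Cancel s**2+4s−21 from numerator and denominator to get the reduced form.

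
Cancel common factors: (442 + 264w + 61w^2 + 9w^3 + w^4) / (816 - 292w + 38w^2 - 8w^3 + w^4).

(13 + 7w + w^2)/(24 - 10w + w^2)

Repeated division with remainder:
  w^4 + 9w^3 + 61w^2 + 264w + 442 = (w^4 - 8w^3 + 38w^2 - 292w + 816) + (17w^3 + 23w^2 + 556w - 374)
  w^4 - 8w^3 + 38w^2 - 292w + 816 = ((1/17)w - 159/289)(17w^3 + 23w^2 + 556w - 374) + ((5187/289)w^2 + (10374/289)w + 10374/17)
  17w^3 + 23w^2 + 556w - 374 = ((4913/5187)w - 3179/5187)((5187/289)w^2 + (10374/289)w + 10374/17) + (0)
Last nonzero remainder: (5187/289)w^2 + (10374/289)w + 10374/17. Dividing through by 5187/289 gives the monic gcd w^2 + 2w + 34.
Cancel w^2 + 2w + 34 from numerator and denominator to get the reduced form.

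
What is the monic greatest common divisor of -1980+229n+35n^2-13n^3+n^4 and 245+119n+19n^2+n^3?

Euclidean algorithm in ℚ[n]:
  n^4-13n^3+35n^2+229n-1980 = (n-32)(n^3+19n^2+119n+245) + (524n^2+3792n+5860)
  n^3+19n^2+119n+245 = ((1/524)n+1541/68644)(524n^2+3792n+5860) + ((389376/17161)n+1946880/17161)
  524n^2+3792n+5860 = ((2248091/97344)n+5028173/97344)((389376/17161)n+1946880/17161) + (0)
Last nonzero remainder: (389376/17161)n+1946880/17161. Dividing through by 389376/17161 gives the monic gcd n+5.

5+n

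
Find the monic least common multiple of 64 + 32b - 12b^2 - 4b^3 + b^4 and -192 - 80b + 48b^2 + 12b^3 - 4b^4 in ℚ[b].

Apply the Euclidean algorithm:
  b^4 - 4b^3 - 12b^2 + 32b + 64 = (-1/4)(-4b^4 + 12b^3 + 48b^2 - 80b - 192) + (-b^3 + 12b + 16)
  -4b^4 + 12b^3 + 48b^2 - 80b - 192 = (4b - 12)(-b^3 + 12b + 16) + (0)
Last nonzero remainder: -b^3 + 12b + 16. Dividing through by -1 gives the monic gcd b^3 - 12b - 16.
Then lcm(f, g) = f·g / gcd(f, g); expanding and making the result monic gives the answer.

-192 - 32b + 68b^2 - 7b^4 + b^5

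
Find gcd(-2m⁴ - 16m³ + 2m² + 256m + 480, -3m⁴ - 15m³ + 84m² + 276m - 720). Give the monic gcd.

By polynomial division,
  -2m⁴ - 16m³ + 2m² + 256m + 480 = (2/3)(-3m⁴ - 15m³ + 84m² + 276m - 720) + (-6m³ - 54m² + 72m + 960)
  -3m⁴ - 15m³ + 84m² + 276m - 720 = ((1/2)m - 2)(-6m³ - 54m² + 72m + 960) + (-60m² - 60m + 1200)
  -6m³ - 54m² + 72m + 960 = ((1/10)m + 4/5)(-60m² - 60m + 1200) + (0)
Last nonzero remainder: -60m² - 60m + 1200. Dividing through by -60 gives the monic gcd m² + m - 20.

m² + m - 20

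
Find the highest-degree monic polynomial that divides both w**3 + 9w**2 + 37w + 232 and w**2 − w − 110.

1

Apply the Euclidean algorithm:
  w**3 + 9w**2 + 37w + 232 = (w + 10)(w**2 − w − 110) + (157w + 1332)
  w**2 − w − 110 = ((1/157)w − 1489/24649)(157w + 1332) + (−728042/24649)
  157w + 1332 = (−(3869893/728042)w − 16416234/364021)(−728042/24649) + (0)
The last nonzero remainder is the constant −728042/24649, so the polynomials are coprime and gcd = 1.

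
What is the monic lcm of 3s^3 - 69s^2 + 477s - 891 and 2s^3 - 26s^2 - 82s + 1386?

By polynomial division,
  3s^3 - 69s^2 + 477s - 891 = (3/2)(2s^3 - 26s^2 - 82s + 1386) + (-30s^2 + 600s - 2970)
  2s^3 - 26s^2 - 82s + 1386 = (-(1/15)s - 7/15)(-30s^2 + 600s - 2970) + (0)
Last nonzero remainder: -30s^2 + 600s - 2970. Dividing through by -30 gives the monic gcd s^2 - 20s + 99.
Then lcm(f, g) = f·g / gcd(f, g); expanding and making the result monic gives the answer.

s^4 - 16s^3 - 2s^2 + 816s - 2079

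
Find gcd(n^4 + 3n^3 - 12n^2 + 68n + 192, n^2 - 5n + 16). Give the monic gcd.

n^2 - 5n + 16

Euclidean algorithm in ℚ[n]:
  n^4 + 3n^3 - 12n^2 + 68n + 192 = (n^2 + 8n + 12)(n^2 - 5n + 16) + (0)
The last nonzero remainder n^2 - 5n + 16 is already monic.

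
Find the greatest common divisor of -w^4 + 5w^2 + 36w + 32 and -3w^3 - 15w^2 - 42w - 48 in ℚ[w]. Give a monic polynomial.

w^2 + 3w + 8

By polynomial division,
  -w^4 + 5w^2 + 36w + 32 = ((1/3)w - 5/3)(-3w^3 - 15w^2 - 42w - 48) + (-6w^2 - 18w - 48)
  -3w^3 - 15w^2 - 42w - 48 = ((1/2)w + 1)(-6w^2 - 18w - 48) + (0)
Last nonzero remainder: -6w^2 - 18w - 48. Dividing through by -6 gives the monic gcd w^2 + 3w + 8.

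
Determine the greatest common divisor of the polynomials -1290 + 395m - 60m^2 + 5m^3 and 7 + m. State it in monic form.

Euclidean algorithm in ℚ[m]:
  5m^3 - 60m^2 + 395m - 1290 = (5m^2 - 95m + 1060)(m + 7) + (-8710)
  m + 7 = (-(1/8710)m - 7/8710)(-8710) + (0)
The last nonzero remainder is the constant -8710, so the polynomials are coprime and gcd = 1.

1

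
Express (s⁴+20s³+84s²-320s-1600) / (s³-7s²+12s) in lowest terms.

(s³+24s²+180s+400)/(s²-3s)

By polynomial division,
  s⁴+20s³+84s²-320s-1600 = (s+27)(s³-7s²+12s) + (261s²-644s-1600)
  s³-7s²+12s = ((1/261)s-1183/68121)(261s²-644s-1600) + ((473200/68121)s-1892800/68121)
  261s²-644s-1600 = ((17779581/473200)s+68121/1183)((473200/68121)s-1892800/68121) + (0)
Last nonzero remainder: (473200/68121)s-1892800/68121. Dividing through by 473200/68121 gives the monic gcd s-4.
Cancel s-4 from numerator and denominator to get the reduced form.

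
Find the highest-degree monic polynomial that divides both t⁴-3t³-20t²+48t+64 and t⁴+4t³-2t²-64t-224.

t²-16

By polynomial division,
  t⁴-3t³-20t²+48t+64 = (t⁴+4t³-2t²-64t-224) + (-7t³-18t²+112t+288)
  t⁴+4t³-2t²-64t-224 = (-(1/7)t-10/49)(-7t³-18t²+112t+288) + ((506/49)t²-8096/49)
  -7t³-18t²+112t+288 = (-(343/506)t-441/253)((506/49)t²-8096/49) + (0)
Last nonzero remainder: (506/49)t²-8096/49. Dividing through by 506/49 gives the monic gcd t²-16.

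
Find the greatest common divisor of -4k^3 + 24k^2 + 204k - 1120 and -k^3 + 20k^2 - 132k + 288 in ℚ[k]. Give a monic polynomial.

Apply the Euclidean algorithm:
  -4k^3 + 24k^2 + 204k - 1120 = (4)(-k^3 + 20k^2 - 132k + 288) + (-56k^2 + 732k - 2272)
  -k^3 + 20k^2 - 132k + 288 = ((1/56)k - 97/784)(-56k^2 + 732k - 2272) + (-(169/196)k + 338/49)
  -56k^2 + 732k - 2272 = ((10976/169)k - 55664/169)(-(169/196)k + 338/49) + (0)
Last nonzero remainder: -(169/196)k + 338/49. Dividing through by -169/196 gives the monic gcd k - 8.

k - 8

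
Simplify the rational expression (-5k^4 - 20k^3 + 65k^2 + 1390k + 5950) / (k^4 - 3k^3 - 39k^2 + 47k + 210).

(-5k^2 - 30k - 170)/(k^2 - k - 6)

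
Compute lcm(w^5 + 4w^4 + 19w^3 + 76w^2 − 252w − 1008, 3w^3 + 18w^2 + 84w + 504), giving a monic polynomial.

w^6 + 10w^5 + 43w^4 + 190w^3 + 204w^2 − 2520w − 6048

By polynomial division,
  w^5 + 4w^4 + 19w^3 + 76w^2 − 252w − 1008 = ((1/3)w^2 − (2/3)w + 1)(3w^3 + 18w^2 + 84w + 504) + (−54w^2 − 1512)
  3w^3 + 18w^2 + 84w + 504 = (−(1/18)w − 1/3)(−54w^2 − 1512) + (0)
Last nonzero remainder: −54w^2 − 1512. Dividing through by −54 gives the monic gcd w^2 + 28.
Then lcm(f, g) = f·g / gcd(f, g); expanding and making the result monic gives the answer.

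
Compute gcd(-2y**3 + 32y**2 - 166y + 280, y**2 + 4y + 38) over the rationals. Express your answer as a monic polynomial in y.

Repeated division with remainder:
  -2y**3 + 32y**2 - 166y + 280 = (-2y + 40)(y**2 + 4y + 38) + (-250y - 1240)
  y**2 + 4y + 38 = (-(1/250)y + 12/3125)(-250y - 1240) + (26726/625)
  -250y - 1240 = (-(78125/13363)y - 387500/13363)(26726/625) + (0)
The last nonzero remainder is the constant 26726/625, so the polynomials are coprime and gcd = 1.

1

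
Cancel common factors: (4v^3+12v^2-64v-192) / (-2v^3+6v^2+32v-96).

Apply the Euclidean algorithm:
  4v^3+12v^2-64v-192 = (-2)(-2v^3+6v^2+32v-96) + (24v^2-384)
  -2v^3+6v^2+32v-96 = (-(1/12)v+1/4)(24v^2-384) + (0)
Last nonzero remainder: 24v^2-384. Dividing through by 24 gives the monic gcd v^2-16.
Cancel v^2-16 from numerator and denominator to get the reduced form.

(-2v-6)/(v-3)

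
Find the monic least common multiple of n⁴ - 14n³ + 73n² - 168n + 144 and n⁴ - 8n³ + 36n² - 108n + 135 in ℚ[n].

Euclidean algorithm in ℚ[n]:
  n⁴ - 14n³ + 73n² - 168n + 144 = (n⁴ - 8n³ + 36n² - 108n + 135) + (-6n³ + 37n² - 60n + 9)
  n⁴ - 8n³ + 36n² - 108n + 135 = (-(1/6)n + 11/36)(-6n³ + 37n² - 60n + 9) + ((529/36)n² - (529/6)n + 529/4)
  -6n³ + 37n² - 60n + 9 = (-(216/529)n + 36/529)((529/36)n² - (529/6)n + 529/4) + (0)
Last nonzero remainder: (529/36)n² - (529/6)n + 529/4. Dividing through by 529/36 gives the monic gcd n² - 6n + 9.
Then lcm(f, g) = f·g / gcd(f, g); expanding and making the result monic gives the answer.

n⁶ - 16n⁵ + 116n⁴ - 524n³ + 1575n² - 2808n + 2160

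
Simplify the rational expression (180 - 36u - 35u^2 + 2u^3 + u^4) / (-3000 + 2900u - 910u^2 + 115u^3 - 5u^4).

Euclidean algorithm in ℚ[u]:
  u^4 + 2u^3 - 35u^2 - 36u + 180 = (-1/5)(-5u^4 + 115u^3 - 910u^2 + 2900u - 3000) + (25u^3 - 217u^2 + 544u - 420)
  -5u^4 + 115u^3 - 910u^2 + 2900u - 3000 = (-(1/5)u + 358/125)(25u^3 - 217u^2 + 544u - 420) + (-(22464/125)u^2 + (157248/125)u - 44928/25)
  25u^3 - 217u^2 + 544u - 420 = (-(3125/22464)u + 875/3744)(-(22464/125)u^2 + (157248/125)u - 44928/25) + (0)
Last nonzero remainder: -(22464/125)u^2 + (157248/125)u - 44928/25. Dividing through by -22464/125 gives the monic gcd u^2 - 7u + 10.
Cancel u^2 - 7u + 10 from numerator and denominator to get the reduced form.

(-18 - 9u - u^2)/(300 - 80u + 5u^2)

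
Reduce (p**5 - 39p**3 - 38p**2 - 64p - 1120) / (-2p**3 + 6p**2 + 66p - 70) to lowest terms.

(-p**3 - 2p**2 - 32)/(2p - 2)

By polynomial division,
  p**5 - 39p**3 - 38p**2 - 64p - 1120 = (-(1/2)p**2 - (3/2)p - 3/2)(-2p**3 + 6p**2 + 66p - 70) + (35p**2 - 70p - 1225)
  -2p**3 + 6p**2 + 66p - 70 = (-(2/35)p + 2/35)(35p**2 - 70p - 1225) + (0)
Last nonzero remainder: 35p**2 - 70p - 1225. Dividing through by 35 gives the monic gcd p**2 - 2p - 35.
Cancel p**2 - 2p - 35 from numerator and denominator to get the reduced form.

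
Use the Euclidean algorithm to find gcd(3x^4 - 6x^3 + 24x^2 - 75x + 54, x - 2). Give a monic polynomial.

Euclidean algorithm in ℚ[x]:
  3x^4 - 6x^3 + 24x^2 - 75x + 54 = (3x^3 + 24x - 27)(x - 2) + (0)
The last nonzero remainder x - 2 is already monic.

x - 2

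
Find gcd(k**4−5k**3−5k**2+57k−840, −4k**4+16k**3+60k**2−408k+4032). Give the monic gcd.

k**3−10k**2+45k−168

By polynomial division,
  k**4−5k**3−5k**2+57k−840 = (−1/4)(−4k**4+16k**3+60k**2−408k+4032) + (−k**3+10k**2−45k+168)
  −4k**4+16k**3+60k**2−408k+4032 = (4k+24)(−k**3+10k**2−45k+168) + (0)
Last nonzero remainder: −k**3+10k**2−45k+168. Dividing through by −1 gives the monic gcd k**3−10k**2+45k−168.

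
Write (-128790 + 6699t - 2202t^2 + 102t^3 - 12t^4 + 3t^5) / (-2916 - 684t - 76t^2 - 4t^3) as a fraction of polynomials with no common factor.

(1590 - 279t + 42t^2 - 3t^3)/(36 + 4t)

Repeated division with remainder:
  3t^5 - 12t^4 + 102t^3 - 2202t^2 + 6699t - 128790 = (-(3/4)t^2 + (69/4)t - 225)(-4t^3 - 76t^2 - 684t - 2916) + (-9690t^2 - 96900t - 784890)
  -4t^3 - 76t^2 - 684t - 2916 = ((2/4845)t + 6/1615)(-9690t^2 - 96900t - 784890) + (0)
Last nonzero remainder: -9690t^2 - 96900t - 784890. Dividing through by -9690 gives the monic gcd t^2 + 10t + 81.
Cancel t^2 + 10t + 81 from numerator and denominator to get the reduced form.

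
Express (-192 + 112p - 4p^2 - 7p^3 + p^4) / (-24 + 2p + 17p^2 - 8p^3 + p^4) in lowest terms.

(-16 + p^2)/(-2 - p + p^2)

Repeated division with remainder:
  p^4 - 7p^3 - 4p^2 + 112p - 192 = (p^4 - 8p^3 + 17p^2 + 2p - 24) + (p^3 - 21p^2 + 110p - 168)
  p^4 - 8p^3 + 17p^2 + 2p - 24 = (p + 13)(p^3 - 21p^2 + 110p - 168) + (180p^2 - 1260p + 2160)
  p^3 - 21p^2 + 110p - 168 = ((1/180)p - 7/90)(180p^2 - 1260p + 2160) + (0)
Last nonzero remainder: 180p^2 - 1260p + 2160. Dividing through by 180 gives the monic gcd p^2 - 7p + 12.
Cancel p^2 - 7p + 12 from numerator and denominator to get the reduced form.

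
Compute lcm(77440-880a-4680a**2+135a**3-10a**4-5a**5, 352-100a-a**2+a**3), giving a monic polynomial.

123904-16896a-7312a**2+1152a**3-43a**4-6a**5+a**6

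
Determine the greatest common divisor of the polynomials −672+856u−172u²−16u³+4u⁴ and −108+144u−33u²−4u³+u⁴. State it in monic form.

Apply the Euclidean algorithm:
  4u⁴−16u³−172u²+856u−672 = (4)(u⁴−4u³−33u²+144u−108) + (−40u²+280u−240)
  u⁴−4u³−33u²+144u−108 = (−(1/40)u²−(3/40)u+9/20)(−40u²+280u−240) + (0)
Last nonzero remainder: −40u²+280u−240. Dividing through by −40 gives the monic gcd u²−7u+6.

6−7u+u²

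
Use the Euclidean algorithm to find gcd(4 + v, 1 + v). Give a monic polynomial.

Euclidean algorithm in ℚ[v]:
  v + 4 = (v + 1) + (3)
  v + 1 = ((1/3)v + 1/3)(3) + (0)
The last nonzero remainder is the constant 3, so the polynomials are coprime and gcd = 1.

1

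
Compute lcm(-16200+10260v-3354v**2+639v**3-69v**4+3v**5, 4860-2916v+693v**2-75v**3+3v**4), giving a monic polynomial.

32400-25920v+10128v**2-2396v**3+351v**4-29v**5+v**6

Euclidean algorithm in ℚ[v]:
  3v**5-69v**4+639v**3-3354v**2+10260v-16200 = (v+2)(3v**4-75v**3+693v**2-2916v+4860) + (96v**3-1824v**2+11232v-25920)
  3v**4-75v**3+693v**2-2916v+4860 = ((1/32)v-3/16)(96v**3-1824v**2+11232v-25920) + (0)
Last nonzero remainder: 96v**3-1824v**2+11232v-25920. Dividing through by 96 gives the monic gcd v**3-19v**2+117v-270.
Then lcm(f, g) = f·g / gcd(f, g); expanding and making the result monic gives the answer.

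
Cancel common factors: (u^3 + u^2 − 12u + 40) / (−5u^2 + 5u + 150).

(−u^2 + 4u − 8)/(5u − 30)

Euclidean algorithm in ℚ[u]:
  u^3 + u^2 − 12u + 40 = (−(1/5)u − 2/5)(−5u^2 + 5u + 150) + (20u + 100)
  −5u^2 + 5u + 150 = (−(1/4)u + 3/2)(20u + 100) + (0)
Last nonzero remainder: 20u + 100. Dividing through by 20 gives the monic gcd u + 5.
Cancel u + 5 from numerator and denominator to get the reduced form.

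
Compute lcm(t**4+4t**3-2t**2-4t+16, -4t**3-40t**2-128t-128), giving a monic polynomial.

Euclidean algorithm in ℚ[t]:
  t**4+4t**3-2t**2-4t+16 = (-(1/4)t+3/2)(-4t**3-40t**2-128t-128) + (26t**2+156t+208)
  -4t**3-40t**2-128t-128 = (-(2/13)t-8/13)(26t**2+156t+208) + (0)
Last nonzero remainder: 26t**2+156t+208. Dividing through by 26 gives the monic gcd t**2+6t+8.
Then lcm(f, g) = f·g / gcd(f, g); expanding and making the result monic gives the answer.

t**5+8t**4+14t**3-12t**2+64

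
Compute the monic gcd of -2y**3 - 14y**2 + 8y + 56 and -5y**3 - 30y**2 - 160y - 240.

y + 2

By polynomial division,
  -2y**3 - 14y**2 + 8y + 56 = (2/5)(-5y**3 - 30y**2 - 160y - 240) + (-2y**2 + 72y + 152)
  -5y**3 - 30y**2 - 160y - 240 = ((5/2)y + 105)(-2y**2 + 72y + 152) + (-8100y - 16200)
  -2y**2 + 72y + 152 = ((1/4050)y - 19/2025)(-8100y - 16200) + (0)
Last nonzero remainder: -8100y - 16200. Dividing through by -8100 gives the monic gcd y + 2.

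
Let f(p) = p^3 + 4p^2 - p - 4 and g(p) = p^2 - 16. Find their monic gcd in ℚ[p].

p + 4

Euclidean algorithm in ℚ[p]:
  p^3 + 4p^2 - p - 4 = (p + 4)(p^2 - 16) + (15p + 60)
  p^2 - 16 = ((1/15)p - 4/15)(15p + 60) + (0)
Last nonzero remainder: 15p + 60. Dividing through by 15 gives the monic gcd p + 4.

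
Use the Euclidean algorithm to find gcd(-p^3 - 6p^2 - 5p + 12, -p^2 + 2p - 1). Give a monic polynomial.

p - 1

Repeated division with remainder:
  -p^3 - 6p^2 - 5p + 12 = (p + 8)(-p^2 + 2p - 1) + (-20p + 20)
  -p^2 + 2p - 1 = ((1/20)p - 1/20)(-20p + 20) + (0)
Last nonzero remainder: -20p + 20. Dividing through by -20 gives the monic gcd p - 1.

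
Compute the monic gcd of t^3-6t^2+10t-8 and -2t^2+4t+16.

t-4

Apply the Euclidean algorithm:
  t^3-6t^2+10t-8 = (-(1/2)t+2)(-2t^2+4t+16) + (10t-40)
  -2t^2+4t+16 = (-(1/5)t-2/5)(10t-40) + (0)
Last nonzero remainder: 10t-40. Dividing through by 10 gives the monic gcd t-4.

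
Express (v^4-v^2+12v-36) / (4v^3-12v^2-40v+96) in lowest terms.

Repeated division with remainder:
  v^4-v^2+12v-36 = ((1/4)v+3/4)(4v^3-12v^2-40v+96) + (18v^2+18v-108)
  4v^3-12v^2-40v+96 = ((2/9)v-8/9)(18v^2+18v-108) + (0)
Last nonzero remainder: 18v^2+18v-108. Dividing through by 18 gives the monic gcd v^2+v-6.
Cancel v^2+v-6 from numerator and denominator to get the reduced form.

(v^2-v+6)/(4v-16)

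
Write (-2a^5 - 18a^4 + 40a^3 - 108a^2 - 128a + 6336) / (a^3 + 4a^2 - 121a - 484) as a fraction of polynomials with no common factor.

Euclidean algorithm in ℚ[a]:
  -2a^5 - 18a^4 + 40a^3 - 108a^2 - 128a + 6336 = (-2a^2 - 10a - 162)(a^3 + 4a^2 - 121a - 484) + (-1638a^2 - 24570a - 72072)
  a^3 + 4a^2 - 121a - 484 = (-(1/1638)a + 11/1638)(-1638a^2 - 24570a - 72072) + (0)
Last nonzero remainder: -1638a^2 - 24570a - 72072. Dividing through by -1638 gives the monic gcd a^2 + 15a + 44.
Cancel a^2 + 15a + 44 from numerator and denominator to get the reduced form.

(-2a^3 + 12a^2 - 52a + 144)/(a - 11)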